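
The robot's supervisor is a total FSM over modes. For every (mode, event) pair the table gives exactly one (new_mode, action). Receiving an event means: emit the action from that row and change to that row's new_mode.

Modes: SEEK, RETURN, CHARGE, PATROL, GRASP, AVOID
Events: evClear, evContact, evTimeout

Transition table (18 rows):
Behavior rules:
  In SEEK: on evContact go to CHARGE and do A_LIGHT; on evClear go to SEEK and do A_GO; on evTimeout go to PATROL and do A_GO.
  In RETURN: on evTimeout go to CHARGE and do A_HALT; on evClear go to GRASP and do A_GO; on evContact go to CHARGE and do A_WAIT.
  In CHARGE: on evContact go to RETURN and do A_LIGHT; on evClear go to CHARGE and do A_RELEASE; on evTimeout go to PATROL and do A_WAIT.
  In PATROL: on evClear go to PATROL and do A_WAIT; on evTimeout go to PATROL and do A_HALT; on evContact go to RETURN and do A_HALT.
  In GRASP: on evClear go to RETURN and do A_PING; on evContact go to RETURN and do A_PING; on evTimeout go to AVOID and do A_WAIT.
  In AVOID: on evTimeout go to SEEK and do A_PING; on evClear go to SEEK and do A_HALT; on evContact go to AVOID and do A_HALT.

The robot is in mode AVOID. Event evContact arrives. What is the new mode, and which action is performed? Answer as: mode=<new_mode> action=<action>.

current mode = AVOID; filter table to that mode:
  (AVOID, evTimeout) → (SEEK, A_PING)
  (AVOID, evClear) → (SEEK, A_HALT)
  (AVOID, evContact) → (AVOID, A_HALT)  ← event matches
event = evContact selects (AVOID, A_HALT)

mode=AVOID action=A_HALT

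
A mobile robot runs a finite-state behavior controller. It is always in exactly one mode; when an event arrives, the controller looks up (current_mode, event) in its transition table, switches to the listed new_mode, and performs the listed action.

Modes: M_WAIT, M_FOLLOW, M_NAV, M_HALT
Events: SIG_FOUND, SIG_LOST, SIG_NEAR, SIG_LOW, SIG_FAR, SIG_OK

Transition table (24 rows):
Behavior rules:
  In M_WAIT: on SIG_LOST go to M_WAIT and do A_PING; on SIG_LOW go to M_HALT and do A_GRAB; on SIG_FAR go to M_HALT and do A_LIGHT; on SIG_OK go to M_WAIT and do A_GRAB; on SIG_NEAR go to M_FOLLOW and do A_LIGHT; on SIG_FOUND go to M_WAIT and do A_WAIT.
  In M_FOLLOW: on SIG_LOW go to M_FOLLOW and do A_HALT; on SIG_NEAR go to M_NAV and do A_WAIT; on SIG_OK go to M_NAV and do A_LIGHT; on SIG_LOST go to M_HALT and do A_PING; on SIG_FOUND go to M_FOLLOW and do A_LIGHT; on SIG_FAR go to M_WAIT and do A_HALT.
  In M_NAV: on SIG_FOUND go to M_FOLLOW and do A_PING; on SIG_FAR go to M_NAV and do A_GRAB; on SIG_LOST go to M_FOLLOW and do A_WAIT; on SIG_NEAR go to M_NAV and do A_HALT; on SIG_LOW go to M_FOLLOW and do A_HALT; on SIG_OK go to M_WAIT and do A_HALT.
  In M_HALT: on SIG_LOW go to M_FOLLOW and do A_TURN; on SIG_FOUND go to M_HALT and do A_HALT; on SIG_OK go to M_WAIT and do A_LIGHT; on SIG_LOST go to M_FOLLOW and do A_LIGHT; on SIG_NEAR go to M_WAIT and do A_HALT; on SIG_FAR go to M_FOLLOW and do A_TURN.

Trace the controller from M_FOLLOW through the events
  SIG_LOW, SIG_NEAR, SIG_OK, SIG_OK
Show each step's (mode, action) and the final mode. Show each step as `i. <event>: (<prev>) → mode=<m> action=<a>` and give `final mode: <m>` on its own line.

1. SIG_LOW: (M_FOLLOW) → mode=M_FOLLOW action=A_HALT
2. SIG_NEAR: (M_FOLLOW) → mode=M_NAV action=A_WAIT
3. SIG_OK: (M_NAV) → mode=M_WAIT action=A_HALT
4. SIG_OK: (M_WAIT) → mode=M_WAIT action=A_GRAB

final mode: M_WAIT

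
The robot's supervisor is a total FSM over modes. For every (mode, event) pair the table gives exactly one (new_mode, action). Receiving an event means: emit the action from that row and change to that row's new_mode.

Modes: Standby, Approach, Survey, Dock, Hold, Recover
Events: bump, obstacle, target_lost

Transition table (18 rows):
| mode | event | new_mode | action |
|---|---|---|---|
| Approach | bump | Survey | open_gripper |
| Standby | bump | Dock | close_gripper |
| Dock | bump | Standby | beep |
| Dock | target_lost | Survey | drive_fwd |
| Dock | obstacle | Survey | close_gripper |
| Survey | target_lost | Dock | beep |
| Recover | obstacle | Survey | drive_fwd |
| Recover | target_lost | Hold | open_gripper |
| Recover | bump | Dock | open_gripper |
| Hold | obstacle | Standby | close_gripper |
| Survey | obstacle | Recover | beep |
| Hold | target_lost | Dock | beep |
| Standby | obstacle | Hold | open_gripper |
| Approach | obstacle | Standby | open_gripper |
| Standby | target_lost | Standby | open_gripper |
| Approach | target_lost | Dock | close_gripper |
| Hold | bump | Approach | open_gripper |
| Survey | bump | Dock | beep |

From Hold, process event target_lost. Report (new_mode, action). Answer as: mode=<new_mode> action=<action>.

current mode = Hold; filter table to that mode:
  (Hold, obstacle) → (Standby, close_gripper)
  (Hold, target_lost) → (Dock, beep)  ← event matches
  (Hold, bump) → (Approach, open_gripper)
event = target_lost selects (Dock, beep)

mode=Dock action=beep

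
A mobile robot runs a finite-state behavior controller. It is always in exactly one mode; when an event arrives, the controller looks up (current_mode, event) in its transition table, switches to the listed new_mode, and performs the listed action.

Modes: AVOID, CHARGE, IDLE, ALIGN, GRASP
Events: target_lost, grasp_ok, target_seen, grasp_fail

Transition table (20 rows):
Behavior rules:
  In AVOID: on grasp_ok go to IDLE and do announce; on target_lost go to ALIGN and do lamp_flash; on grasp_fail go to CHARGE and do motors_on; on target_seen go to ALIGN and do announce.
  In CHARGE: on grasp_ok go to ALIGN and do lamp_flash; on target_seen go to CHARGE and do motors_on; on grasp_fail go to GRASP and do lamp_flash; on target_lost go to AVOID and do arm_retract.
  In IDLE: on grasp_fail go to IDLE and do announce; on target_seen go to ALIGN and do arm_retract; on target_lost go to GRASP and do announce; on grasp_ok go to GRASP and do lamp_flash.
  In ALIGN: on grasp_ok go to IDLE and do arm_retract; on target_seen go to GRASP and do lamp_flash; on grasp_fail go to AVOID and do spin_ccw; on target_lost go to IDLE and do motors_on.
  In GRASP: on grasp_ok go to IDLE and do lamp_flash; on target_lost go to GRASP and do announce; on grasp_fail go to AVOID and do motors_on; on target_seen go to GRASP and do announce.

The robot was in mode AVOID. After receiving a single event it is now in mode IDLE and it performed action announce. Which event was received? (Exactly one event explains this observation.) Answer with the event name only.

try target_lost: (AVOID, target_lost) → (ALIGN, lamp_flash)
try grasp_ok: (AVOID, grasp_ok) → (IDLE, announce)  ← matches
try target_seen: (AVOID, target_seen) → (ALIGN, announce)
try grasp_fail: (AVOID, grasp_fail) → (CHARGE, motors_on)

grasp_ok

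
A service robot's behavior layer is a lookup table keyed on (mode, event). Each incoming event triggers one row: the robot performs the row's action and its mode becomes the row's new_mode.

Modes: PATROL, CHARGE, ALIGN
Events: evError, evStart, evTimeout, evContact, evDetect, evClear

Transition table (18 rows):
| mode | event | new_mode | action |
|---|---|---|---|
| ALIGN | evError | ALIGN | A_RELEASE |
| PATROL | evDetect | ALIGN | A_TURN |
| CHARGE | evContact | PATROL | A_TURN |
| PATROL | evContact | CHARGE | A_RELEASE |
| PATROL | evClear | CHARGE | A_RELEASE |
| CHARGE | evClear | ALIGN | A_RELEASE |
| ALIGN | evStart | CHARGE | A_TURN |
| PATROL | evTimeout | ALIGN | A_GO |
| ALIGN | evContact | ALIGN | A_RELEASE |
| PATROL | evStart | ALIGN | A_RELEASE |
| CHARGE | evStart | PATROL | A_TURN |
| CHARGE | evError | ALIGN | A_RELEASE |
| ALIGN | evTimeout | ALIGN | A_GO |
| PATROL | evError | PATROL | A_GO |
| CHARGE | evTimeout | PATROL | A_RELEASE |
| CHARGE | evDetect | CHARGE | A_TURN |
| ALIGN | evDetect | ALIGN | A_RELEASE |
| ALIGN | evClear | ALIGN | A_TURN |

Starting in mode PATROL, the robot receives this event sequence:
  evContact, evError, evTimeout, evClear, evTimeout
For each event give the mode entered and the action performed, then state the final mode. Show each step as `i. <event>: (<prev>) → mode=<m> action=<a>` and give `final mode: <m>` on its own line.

1. evContact: (PATROL) → mode=CHARGE action=A_RELEASE
2. evError: (CHARGE) → mode=ALIGN action=A_RELEASE
3. evTimeout: (ALIGN) → mode=ALIGN action=A_GO
4. evClear: (ALIGN) → mode=ALIGN action=A_TURN
5. evTimeout: (ALIGN) → mode=ALIGN action=A_GO

final mode: ALIGN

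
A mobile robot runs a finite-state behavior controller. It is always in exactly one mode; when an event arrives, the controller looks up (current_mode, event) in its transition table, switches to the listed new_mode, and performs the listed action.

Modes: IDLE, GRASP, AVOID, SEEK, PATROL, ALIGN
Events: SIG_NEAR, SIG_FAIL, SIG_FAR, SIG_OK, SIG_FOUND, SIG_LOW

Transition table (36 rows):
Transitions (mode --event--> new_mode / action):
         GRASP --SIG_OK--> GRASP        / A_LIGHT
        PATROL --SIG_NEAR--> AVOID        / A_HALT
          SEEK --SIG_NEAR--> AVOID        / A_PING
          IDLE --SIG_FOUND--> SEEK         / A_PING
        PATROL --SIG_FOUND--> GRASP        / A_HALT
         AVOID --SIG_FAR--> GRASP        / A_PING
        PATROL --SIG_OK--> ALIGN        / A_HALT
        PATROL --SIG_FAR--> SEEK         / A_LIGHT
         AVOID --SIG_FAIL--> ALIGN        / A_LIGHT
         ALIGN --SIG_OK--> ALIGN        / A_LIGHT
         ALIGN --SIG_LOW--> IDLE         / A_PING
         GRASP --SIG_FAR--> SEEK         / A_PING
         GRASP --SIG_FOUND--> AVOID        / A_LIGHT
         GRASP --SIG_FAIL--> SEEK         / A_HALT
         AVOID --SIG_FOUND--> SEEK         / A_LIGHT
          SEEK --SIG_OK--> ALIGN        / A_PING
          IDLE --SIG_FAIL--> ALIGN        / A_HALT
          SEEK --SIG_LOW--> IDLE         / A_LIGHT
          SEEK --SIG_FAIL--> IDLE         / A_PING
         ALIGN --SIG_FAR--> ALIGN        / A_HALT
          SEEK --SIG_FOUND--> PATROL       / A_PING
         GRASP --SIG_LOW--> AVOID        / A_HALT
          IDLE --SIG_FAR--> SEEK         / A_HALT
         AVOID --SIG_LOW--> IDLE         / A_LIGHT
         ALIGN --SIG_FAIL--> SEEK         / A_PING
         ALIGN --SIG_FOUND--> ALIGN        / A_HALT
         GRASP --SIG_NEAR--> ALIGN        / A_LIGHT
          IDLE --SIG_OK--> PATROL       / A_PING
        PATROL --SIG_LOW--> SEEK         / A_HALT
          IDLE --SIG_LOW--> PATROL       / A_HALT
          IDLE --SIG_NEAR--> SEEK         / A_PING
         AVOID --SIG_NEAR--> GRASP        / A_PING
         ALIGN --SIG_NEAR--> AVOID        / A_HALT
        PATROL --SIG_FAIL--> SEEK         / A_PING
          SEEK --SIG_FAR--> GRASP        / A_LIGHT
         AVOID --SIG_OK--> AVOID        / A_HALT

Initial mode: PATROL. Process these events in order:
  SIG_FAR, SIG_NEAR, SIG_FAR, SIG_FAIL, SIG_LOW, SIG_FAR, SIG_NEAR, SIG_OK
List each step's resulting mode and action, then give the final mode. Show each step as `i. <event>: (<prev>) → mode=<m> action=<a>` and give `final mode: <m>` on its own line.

final mode: AVOID

1. SIG_FAR: (PATROL) → mode=SEEK action=A_LIGHT
2. SIG_NEAR: (SEEK) → mode=AVOID action=A_PING
3. SIG_FAR: (AVOID) → mode=GRASP action=A_PING
4. SIG_FAIL: (GRASP) → mode=SEEK action=A_HALT
5. SIG_LOW: (SEEK) → mode=IDLE action=A_LIGHT
6. SIG_FAR: (IDLE) → mode=SEEK action=A_HALT
7. SIG_NEAR: (SEEK) → mode=AVOID action=A_PING
8. SIG_OK: (AVOID) → mode=AVOID action=A_HALT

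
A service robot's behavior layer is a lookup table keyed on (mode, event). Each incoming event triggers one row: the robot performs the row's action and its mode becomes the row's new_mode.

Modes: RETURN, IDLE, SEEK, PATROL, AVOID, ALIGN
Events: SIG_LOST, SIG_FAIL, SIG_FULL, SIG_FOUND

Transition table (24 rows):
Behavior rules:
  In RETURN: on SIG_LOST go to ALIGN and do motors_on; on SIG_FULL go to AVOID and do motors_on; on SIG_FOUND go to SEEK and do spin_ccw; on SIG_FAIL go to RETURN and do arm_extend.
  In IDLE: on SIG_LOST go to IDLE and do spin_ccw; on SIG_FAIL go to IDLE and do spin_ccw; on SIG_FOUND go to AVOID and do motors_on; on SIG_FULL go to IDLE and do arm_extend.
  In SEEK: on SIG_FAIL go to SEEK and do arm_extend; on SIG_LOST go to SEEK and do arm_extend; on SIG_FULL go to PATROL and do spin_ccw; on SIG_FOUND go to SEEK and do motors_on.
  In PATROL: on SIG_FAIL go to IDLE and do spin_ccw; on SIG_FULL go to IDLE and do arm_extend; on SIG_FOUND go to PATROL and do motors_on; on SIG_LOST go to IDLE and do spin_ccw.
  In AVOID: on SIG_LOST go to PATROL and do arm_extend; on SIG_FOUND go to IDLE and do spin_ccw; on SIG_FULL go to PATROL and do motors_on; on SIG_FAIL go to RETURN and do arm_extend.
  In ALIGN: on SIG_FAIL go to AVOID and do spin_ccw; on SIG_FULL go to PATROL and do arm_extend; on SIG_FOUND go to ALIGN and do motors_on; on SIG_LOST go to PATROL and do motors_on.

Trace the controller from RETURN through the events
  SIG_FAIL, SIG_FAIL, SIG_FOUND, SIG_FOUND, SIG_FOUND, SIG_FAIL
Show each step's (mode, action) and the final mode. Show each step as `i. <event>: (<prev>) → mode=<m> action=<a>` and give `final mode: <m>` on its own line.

1. SIG_FAIL: (RETURN) → mode=RETURN action=arm_extend
2. SIG_FAIL: (RETURN) → mode=RETURN action=arm_extend
3. SIG_FOUND: (RETURN) → mode=SEEK action=spin_ccw
4. SIG_FOUND: (SEEK) → mode=SEEK action=motors_on
5. SIG_FOUND: (SEEK) → mode=SEEK action=motors_on
6. SIG_FAIL: (SEEK) → mode=SEEK action=arm_extend

final mode: SEEK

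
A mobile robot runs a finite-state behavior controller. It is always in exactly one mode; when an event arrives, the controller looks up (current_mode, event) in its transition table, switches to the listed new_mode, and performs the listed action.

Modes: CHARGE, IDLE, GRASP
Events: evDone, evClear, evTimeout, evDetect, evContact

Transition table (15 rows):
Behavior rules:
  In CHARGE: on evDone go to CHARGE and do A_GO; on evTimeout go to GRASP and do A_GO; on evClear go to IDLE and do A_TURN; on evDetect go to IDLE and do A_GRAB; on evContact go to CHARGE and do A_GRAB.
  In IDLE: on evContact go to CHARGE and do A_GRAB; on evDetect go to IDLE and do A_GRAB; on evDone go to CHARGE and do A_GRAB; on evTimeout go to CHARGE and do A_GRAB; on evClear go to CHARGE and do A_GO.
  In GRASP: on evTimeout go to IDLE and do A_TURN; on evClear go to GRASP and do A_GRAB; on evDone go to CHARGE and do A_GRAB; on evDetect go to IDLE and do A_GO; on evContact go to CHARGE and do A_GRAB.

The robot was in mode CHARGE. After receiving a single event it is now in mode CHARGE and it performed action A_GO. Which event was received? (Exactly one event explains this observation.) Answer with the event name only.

evDone

try evDone: (CHARGE, evDone) → (CHARGE, A_GO)  ← matches
try evClear: (CHARGE, evClear) → (IDLE, A_TURN)
try evTimeout: (CHARGE, evTimeout) → (GRASP, A_GO)
try evDetect: (CHARGE, evDetect) → (IDLE, A_GRAB)
try evContact: (CHARGE, evContact) → (CHARGE, A_GRAB)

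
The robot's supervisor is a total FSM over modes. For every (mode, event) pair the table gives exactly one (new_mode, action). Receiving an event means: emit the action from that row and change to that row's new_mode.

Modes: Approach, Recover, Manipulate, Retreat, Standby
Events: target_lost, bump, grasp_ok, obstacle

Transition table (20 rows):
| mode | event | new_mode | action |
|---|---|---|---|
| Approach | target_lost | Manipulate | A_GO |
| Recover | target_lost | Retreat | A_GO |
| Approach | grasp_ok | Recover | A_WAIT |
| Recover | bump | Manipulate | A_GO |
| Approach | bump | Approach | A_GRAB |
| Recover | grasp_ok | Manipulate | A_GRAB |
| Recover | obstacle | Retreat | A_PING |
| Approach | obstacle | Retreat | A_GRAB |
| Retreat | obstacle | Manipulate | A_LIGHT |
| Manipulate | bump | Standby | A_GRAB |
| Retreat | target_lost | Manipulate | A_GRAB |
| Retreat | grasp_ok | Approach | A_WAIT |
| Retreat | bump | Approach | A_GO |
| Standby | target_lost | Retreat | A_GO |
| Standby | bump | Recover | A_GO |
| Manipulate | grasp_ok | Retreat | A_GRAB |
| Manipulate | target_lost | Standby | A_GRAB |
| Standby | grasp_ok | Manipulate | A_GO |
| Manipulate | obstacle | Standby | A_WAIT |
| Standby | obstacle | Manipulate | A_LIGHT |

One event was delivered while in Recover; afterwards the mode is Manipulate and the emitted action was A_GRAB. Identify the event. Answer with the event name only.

try target_lost: (Recover, target_lost) → (Retreat, A_GO)
try bump: (Recover, bump) → (Manipulate, A_GO)
try grasp_ok: (Recover, grasp_ok) → (Manipulate, A_GRAB)  ← matches
try obstacle: (Recover, obstacle) → (Retreat, A_PING)

grasp_ok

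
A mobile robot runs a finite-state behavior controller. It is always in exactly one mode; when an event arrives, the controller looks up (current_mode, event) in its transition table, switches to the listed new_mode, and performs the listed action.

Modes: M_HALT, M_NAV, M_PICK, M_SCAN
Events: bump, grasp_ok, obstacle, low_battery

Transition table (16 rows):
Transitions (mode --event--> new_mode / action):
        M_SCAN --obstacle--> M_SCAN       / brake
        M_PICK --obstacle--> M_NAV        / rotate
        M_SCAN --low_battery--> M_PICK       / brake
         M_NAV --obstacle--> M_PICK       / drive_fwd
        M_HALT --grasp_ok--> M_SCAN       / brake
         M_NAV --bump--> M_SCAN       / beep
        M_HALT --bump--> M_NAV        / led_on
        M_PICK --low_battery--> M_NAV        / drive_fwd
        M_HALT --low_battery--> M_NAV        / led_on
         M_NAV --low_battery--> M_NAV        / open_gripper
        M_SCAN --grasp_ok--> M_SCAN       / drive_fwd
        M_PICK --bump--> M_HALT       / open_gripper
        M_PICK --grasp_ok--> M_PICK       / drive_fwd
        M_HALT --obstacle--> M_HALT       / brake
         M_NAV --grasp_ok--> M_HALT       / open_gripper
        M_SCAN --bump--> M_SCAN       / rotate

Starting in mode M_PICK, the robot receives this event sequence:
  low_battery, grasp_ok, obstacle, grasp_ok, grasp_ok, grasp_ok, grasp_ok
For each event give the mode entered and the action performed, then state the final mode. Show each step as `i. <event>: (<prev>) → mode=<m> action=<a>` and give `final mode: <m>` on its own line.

1. low_battery: (M_PICK) → mode=M_NAV action=drive_fwd
2. grasp_ok: (M_NAV) → mode=M_HALT action=open_gripper
3. obstacle: (M_HALT) → mode=M_HALT action=brake
4. grasp_ok: (M_HALT) → mode=M_SCAN action=brake
5. grasp_ok: (M_SCAN) → mode=M_SCAN action=drive_fwd
6. grasp_ok: (M_SCAN) → mode=M_SCAN action=drive_fwd
7. grasp_ok: (M_SCAN) → mode=M_SCAN action=drive_fwd

final mode: M_SCAN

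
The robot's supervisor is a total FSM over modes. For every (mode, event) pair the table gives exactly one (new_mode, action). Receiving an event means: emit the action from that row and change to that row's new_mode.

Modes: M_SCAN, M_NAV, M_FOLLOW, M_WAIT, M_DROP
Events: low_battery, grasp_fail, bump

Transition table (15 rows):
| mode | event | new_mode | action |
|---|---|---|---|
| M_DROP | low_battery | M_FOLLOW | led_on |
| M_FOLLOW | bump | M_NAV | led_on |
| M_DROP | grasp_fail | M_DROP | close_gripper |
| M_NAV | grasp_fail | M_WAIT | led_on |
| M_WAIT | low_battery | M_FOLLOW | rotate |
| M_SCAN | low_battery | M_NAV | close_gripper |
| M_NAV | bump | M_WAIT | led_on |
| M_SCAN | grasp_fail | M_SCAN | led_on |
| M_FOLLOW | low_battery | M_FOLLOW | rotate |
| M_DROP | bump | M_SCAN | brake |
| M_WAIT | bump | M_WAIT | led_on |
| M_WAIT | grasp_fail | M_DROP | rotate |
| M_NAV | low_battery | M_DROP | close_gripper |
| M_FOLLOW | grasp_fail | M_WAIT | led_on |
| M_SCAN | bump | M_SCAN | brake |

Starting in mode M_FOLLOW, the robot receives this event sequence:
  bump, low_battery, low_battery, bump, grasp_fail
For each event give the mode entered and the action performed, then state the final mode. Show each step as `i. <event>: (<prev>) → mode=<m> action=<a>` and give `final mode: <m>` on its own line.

1. bump: (M_FOLLOW) → mode=M_NAV action=led_on
2. low_battery: (M_NAV) → mode=M_DROP action=close_gripper
3. low_battery: (M_DROP) → mode=M_FOLLOW action=led_on
4. bump: (M_FOLLOW) → mode=M_NAV action=led_on
5. grasp_fail: (M_NAV) → mode=M_WAIT action=led_on

final mode: M_WAIT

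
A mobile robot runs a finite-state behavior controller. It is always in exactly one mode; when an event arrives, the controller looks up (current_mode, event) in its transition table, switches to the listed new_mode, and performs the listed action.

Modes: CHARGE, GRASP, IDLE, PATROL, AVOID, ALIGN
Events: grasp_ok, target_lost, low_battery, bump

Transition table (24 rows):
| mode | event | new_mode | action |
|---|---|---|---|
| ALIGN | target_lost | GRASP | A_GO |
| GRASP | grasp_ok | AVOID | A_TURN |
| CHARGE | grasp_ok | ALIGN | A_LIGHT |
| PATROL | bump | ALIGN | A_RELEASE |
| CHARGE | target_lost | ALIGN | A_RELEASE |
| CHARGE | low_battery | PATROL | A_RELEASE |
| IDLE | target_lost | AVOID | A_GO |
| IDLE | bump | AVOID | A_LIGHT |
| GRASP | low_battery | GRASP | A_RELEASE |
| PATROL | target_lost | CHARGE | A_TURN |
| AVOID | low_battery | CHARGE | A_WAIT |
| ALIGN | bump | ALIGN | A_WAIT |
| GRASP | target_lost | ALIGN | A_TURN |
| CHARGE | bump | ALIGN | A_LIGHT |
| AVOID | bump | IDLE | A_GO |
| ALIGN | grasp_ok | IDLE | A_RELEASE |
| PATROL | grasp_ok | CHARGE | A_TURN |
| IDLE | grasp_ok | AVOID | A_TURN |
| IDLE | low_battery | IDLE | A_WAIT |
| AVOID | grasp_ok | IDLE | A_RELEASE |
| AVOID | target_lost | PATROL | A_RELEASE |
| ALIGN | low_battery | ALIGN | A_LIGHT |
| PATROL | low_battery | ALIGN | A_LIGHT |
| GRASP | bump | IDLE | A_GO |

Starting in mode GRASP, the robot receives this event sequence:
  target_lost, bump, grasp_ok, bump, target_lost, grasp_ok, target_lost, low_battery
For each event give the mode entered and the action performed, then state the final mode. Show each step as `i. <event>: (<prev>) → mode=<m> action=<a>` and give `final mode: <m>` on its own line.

final mode: ALIGN

1. target_lost: (GRASP) → mode=ALIGN action=A_TURN
2. bump: (ALIGN) → mode=ALIGN action=A_WAIT
3. grasp_ok: (ALIGN) → mode=IDLE action=A_RELEASE
4. bump: (IDLE) → mode=AVOID action=A_LIGHT
5. target_lost: (AVOID) → mode=PATROL action=A_RELEASE
6. grasp_ok: (PATROL) → mode=CHARGE action=A_TURN
7. target_lost: (CHARGE) → mode=ALIGN action=A_RELEASE
8. low_battery: (ALIGN) → mode=ALIGN action=A_LIGHT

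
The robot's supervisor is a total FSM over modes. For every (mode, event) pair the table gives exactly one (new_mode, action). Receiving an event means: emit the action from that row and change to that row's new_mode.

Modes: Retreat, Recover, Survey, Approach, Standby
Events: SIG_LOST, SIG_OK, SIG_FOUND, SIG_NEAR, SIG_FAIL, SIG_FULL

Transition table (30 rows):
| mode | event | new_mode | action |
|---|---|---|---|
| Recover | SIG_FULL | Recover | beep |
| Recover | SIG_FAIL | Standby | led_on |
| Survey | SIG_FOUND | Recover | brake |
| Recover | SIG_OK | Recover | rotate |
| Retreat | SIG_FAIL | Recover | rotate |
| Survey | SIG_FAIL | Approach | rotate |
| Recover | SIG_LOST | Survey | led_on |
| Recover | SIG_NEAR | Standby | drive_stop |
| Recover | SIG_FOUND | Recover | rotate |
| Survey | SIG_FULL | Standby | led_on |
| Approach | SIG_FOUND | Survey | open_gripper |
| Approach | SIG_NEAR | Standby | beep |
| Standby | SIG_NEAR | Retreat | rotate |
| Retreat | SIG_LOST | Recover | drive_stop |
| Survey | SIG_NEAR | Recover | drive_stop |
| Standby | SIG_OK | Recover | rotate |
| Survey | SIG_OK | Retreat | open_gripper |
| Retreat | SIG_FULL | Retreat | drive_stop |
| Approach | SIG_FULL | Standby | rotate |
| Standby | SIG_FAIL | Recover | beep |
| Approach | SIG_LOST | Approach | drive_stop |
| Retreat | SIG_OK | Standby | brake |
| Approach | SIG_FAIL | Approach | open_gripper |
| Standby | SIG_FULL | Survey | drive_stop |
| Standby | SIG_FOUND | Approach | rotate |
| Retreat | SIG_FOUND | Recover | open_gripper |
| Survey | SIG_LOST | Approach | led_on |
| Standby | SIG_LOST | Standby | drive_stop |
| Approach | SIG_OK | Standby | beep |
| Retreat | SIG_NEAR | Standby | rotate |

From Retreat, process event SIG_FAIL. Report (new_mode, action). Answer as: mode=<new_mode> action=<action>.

current mode = Retreat; filter table to that mode:
  (Retreat, SIG_FAIL) → (Recover, rotate)  ← event matches
  (Retreat, SIG_LOST) → (Recover, drive_stop)
  (Retreat, SIG_FULL) → (Retreat, drive_stop)
  (Retreat, SIG_OK) → (Standby, brake)
  (Retreat, SIG_FOUND) → (Recover, open_gripper)
  (Retreat, SIG_NEAR) → (Standby, rotate)
event = SIG_FAIL selects (Recover, rotate)

mode=Recover action=rotate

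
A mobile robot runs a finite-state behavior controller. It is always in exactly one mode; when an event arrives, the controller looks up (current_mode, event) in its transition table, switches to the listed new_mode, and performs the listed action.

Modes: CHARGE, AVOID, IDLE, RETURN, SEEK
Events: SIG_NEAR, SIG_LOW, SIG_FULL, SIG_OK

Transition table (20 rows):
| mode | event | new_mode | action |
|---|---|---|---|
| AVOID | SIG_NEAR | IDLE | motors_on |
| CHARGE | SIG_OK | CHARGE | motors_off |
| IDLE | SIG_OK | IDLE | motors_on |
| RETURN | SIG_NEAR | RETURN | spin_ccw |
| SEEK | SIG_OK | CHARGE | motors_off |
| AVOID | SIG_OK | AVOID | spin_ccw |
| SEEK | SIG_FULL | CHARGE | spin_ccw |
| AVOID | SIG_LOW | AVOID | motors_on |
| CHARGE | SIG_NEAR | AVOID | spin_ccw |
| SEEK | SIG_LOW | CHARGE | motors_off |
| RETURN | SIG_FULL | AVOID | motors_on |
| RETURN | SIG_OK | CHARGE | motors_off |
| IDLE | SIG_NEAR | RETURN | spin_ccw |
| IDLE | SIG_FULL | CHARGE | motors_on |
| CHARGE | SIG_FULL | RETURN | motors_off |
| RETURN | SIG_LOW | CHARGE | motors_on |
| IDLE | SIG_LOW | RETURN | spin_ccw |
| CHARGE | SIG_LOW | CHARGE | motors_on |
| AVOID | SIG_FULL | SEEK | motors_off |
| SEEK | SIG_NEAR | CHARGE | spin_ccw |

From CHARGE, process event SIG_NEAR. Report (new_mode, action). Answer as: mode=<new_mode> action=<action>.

current mode = CHARGE; filter table to that mode:
  (CHARGE, SIG_OK) → (CHARGE, motors_off)
  (CHARGE, SIG_NEAR) → (AVOID, spin_ccw)  ← event matches
  (CHARGE, SIG_FULL) → (RETURN, motors_off)
  (CHARGE, SIG_LOW) → (CHARGE, motors_on)
event = SIG_NEAR selects (AVOID, spin_ccw)

mode=AVOID action=spin_ccw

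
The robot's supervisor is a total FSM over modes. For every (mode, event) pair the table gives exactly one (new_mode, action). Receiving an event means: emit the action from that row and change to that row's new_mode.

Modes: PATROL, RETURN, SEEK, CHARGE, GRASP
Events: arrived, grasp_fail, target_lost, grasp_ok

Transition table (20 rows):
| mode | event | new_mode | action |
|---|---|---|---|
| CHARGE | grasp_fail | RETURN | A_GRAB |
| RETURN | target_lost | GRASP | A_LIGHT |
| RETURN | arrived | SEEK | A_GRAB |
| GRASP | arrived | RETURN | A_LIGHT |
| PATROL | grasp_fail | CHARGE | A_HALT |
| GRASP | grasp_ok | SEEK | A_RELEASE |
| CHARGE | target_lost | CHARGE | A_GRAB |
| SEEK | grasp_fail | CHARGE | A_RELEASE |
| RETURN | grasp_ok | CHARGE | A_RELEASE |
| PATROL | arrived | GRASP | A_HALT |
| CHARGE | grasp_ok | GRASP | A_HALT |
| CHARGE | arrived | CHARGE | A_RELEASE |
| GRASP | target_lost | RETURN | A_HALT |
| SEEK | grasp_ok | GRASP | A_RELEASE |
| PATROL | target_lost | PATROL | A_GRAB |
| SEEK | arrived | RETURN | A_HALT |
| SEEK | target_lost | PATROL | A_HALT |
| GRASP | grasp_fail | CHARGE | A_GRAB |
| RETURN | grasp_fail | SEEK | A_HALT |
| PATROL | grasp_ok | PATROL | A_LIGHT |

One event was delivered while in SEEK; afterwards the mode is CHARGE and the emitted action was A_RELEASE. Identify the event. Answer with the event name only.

try arrived: (SEEK, arrived) → (RETURN, A_HALT)
try grasp_fail: (SEEK, grasp_fail) → (CHARGE, A_RELEASE)  ← matches
try target_lost: (SEEK, target_lost) → (PATROL, A_HALT)
try grasp_ok: (SEEK, grasp_ok) → (GRASP, A_RELEASE)

grasp_fail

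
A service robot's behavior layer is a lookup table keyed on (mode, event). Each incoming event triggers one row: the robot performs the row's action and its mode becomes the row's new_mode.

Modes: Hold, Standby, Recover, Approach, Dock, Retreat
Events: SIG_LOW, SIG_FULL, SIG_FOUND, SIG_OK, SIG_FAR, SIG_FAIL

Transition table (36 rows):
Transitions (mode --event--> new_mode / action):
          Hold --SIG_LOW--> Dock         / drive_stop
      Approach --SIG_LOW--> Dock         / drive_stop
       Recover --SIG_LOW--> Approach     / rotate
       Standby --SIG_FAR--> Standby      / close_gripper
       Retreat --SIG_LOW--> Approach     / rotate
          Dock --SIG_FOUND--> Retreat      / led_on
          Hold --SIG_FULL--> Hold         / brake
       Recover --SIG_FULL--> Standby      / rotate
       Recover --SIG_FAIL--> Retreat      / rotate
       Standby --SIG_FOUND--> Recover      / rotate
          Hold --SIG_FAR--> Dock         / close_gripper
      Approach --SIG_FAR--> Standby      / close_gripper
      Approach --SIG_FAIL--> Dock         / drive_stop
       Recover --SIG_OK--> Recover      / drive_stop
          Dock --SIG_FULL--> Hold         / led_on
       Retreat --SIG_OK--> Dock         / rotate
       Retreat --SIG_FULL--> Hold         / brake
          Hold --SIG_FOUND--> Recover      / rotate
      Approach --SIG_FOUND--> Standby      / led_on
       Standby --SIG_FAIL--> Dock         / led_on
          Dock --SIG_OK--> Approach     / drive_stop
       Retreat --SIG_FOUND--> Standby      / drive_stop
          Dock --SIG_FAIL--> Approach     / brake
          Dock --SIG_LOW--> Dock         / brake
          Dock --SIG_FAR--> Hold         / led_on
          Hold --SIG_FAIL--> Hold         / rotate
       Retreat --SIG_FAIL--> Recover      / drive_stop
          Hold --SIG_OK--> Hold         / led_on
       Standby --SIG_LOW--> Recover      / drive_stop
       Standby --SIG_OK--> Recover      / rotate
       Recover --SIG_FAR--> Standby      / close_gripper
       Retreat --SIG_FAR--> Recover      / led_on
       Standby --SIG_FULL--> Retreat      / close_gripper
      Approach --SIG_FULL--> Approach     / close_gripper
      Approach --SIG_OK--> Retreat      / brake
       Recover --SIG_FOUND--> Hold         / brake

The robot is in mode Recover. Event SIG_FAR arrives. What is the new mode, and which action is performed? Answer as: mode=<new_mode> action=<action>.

current mode = Recover; filter table to that mode:
  (Recover, SIG_LOW) → (Approach, rotate)
  (Recover, SIG_FULL) → (Standby, rotate)
  (Recover, SIG_FAIL) → (Retreat, rotate)
  (Recover, SIG_OK) → (Recover, drive_stop)
  (Recover, SIG_FAR) → (Standby, close_gripper)  ← event matches
  (Recover, SIG_FOUND) → (Hold, brake)
event = SIG_FAR selects (Standby, close_gripper)

mode=Standby action=close_gripper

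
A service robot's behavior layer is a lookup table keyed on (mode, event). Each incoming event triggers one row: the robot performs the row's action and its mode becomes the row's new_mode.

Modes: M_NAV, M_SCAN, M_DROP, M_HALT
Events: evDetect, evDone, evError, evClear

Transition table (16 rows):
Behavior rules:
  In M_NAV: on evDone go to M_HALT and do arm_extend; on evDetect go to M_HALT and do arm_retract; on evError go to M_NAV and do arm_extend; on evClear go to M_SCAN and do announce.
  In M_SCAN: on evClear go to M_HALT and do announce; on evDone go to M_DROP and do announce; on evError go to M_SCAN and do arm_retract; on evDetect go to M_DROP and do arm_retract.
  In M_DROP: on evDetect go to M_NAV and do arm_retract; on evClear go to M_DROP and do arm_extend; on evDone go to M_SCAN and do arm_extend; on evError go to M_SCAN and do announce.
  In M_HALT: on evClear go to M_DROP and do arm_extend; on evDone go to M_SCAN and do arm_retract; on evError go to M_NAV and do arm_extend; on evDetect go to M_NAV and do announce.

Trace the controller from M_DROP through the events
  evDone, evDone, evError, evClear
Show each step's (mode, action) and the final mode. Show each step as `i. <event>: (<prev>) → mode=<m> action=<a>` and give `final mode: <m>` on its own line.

final mode: M_HALT

1. evDone: (M_DROP) → mode=M_SCAN action=arm_extend
2. evDone: (M_SCAN) → mode=M_DROP action=announce
3. evError: (M_DROP) → mode=M_SCAN action=announce
4. evClear: (M_SCAN) → mode=M_HALT action=announce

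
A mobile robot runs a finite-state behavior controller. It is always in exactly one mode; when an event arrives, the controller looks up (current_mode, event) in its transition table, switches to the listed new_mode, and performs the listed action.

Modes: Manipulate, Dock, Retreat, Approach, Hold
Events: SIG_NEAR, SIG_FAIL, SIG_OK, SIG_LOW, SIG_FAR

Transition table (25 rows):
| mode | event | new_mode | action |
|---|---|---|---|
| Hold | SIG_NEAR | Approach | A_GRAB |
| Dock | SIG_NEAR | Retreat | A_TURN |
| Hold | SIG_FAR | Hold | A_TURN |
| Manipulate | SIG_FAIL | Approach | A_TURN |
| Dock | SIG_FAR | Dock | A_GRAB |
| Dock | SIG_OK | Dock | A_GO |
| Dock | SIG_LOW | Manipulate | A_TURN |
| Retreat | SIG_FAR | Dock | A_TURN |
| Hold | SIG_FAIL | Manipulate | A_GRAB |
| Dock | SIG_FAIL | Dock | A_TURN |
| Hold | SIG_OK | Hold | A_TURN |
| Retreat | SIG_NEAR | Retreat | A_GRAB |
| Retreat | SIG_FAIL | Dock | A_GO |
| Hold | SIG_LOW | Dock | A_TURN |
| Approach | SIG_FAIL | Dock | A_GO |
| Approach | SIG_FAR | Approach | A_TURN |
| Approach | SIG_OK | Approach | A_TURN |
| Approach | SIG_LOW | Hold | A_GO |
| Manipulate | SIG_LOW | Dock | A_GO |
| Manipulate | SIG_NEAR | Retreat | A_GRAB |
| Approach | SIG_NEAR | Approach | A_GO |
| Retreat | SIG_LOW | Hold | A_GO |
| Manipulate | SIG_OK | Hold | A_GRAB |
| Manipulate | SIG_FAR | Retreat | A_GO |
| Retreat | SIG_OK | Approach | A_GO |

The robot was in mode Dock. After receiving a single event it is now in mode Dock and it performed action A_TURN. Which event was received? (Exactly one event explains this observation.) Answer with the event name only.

SIG_FAIL

try SIG_NEAR: (Dock, SIG_NEAR) → (Retreat, A_TURN)
try SIG_FAIL: (Dock, SIG_FAIL) → (Dock, A_TURN)  ← matches
try SIG_OK: (Dock, SIG_OK) → (Dock, A_GO)
try SIG_LOW: (Dock, SIG_LOW) → (Manipulate, A_TURN)
try SIG_FAR: (Dock, SIG_FAR) → (Dock, A_GRAB)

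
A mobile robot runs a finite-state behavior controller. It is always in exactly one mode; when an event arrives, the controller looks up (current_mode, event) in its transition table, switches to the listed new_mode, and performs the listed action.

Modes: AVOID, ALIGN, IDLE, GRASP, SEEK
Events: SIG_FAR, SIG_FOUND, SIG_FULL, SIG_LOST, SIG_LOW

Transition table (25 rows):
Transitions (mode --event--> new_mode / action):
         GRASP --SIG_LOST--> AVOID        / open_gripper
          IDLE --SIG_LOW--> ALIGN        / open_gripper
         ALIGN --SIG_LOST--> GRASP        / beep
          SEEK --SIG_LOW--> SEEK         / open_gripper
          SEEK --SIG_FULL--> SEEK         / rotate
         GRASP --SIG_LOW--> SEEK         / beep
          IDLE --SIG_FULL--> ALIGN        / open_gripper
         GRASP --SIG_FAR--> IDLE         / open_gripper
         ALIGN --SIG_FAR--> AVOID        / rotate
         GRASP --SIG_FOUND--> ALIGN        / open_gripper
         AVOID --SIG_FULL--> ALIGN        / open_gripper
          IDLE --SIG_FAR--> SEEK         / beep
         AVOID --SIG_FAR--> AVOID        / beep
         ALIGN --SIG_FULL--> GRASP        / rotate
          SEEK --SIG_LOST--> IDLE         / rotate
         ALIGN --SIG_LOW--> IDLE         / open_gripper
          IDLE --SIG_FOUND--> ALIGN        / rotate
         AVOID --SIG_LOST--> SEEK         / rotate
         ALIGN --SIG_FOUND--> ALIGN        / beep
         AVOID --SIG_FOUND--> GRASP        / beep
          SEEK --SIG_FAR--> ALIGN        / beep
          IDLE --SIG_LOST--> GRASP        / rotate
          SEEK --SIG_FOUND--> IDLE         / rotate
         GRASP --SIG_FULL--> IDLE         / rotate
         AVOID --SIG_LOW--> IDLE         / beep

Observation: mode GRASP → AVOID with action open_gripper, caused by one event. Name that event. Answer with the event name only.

SIG_LOST

try SIG_FAR: (GRASP, SIG_FAR) → (IDLE, open_gripper)
try SIG_FOUND: (GRASP, SIG_FOUND) → (ALIGN, open_gripper)
try SIG_FULL: (GRASP, SIG_FULL) → (IDLE, rotate)
try SIG_LOST: (GRASP, SIG_LOST) → (AVOID, open_gripper)  ← matches
try SIG_LOW: (GRASP, SIG_LOW) → (SEEK, beep)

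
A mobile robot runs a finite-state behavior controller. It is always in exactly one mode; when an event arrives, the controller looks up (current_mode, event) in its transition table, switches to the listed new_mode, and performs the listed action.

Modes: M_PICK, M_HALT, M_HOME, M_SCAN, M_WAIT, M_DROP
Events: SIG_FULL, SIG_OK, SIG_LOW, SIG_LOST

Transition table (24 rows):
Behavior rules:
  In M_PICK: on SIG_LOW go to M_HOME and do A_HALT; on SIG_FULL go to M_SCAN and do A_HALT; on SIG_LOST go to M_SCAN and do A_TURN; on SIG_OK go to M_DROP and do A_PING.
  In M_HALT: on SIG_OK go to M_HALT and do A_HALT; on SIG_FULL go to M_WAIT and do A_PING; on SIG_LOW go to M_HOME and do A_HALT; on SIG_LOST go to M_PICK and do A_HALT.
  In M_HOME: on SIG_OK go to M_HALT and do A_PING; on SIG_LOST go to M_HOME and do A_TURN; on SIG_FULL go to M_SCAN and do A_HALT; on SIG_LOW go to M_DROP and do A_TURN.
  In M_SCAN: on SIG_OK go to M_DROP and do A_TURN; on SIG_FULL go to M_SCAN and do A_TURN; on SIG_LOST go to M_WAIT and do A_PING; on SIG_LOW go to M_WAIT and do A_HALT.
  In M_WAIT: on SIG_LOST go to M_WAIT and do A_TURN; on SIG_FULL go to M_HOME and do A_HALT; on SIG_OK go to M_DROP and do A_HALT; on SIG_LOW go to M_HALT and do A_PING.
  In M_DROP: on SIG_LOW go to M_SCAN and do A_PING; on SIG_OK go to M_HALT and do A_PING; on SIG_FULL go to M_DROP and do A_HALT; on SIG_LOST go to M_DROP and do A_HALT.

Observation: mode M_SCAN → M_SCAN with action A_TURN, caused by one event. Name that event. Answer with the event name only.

SIG_FULL

try SIG_FULL: (M_SCAN, SIG_FULL) → (M_SCAN, A_TURN)  ← matches
try SIG_OK: (M_SCAN, SIG_OK) → (M_DROP, A_TURN)
try SIG_LOW: (M_SCAN, SIG_LOW) → (M_WAIT, A_HALT)
try SIG_LOST: (M_SCAN, SIG_LOST) → (M_WAIT, A_PING)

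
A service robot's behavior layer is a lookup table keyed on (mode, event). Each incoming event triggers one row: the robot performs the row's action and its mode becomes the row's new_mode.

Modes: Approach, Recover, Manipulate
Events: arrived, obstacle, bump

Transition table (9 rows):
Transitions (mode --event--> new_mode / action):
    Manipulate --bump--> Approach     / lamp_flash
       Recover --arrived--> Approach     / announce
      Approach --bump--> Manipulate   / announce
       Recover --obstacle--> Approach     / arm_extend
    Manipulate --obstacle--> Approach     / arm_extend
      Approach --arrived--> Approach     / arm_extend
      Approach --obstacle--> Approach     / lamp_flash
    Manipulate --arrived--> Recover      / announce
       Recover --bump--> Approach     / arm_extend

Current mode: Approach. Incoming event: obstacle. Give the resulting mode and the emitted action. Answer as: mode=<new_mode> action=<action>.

current mode = Approach; filter table to that mode:
  (Approach, bump) → (Manipulate, announce)
  (Approach, arrived) → (Approach, arm_extend)
  (Approach, obstacle) → (Approach, lamp_flash)  ← event matches
event = obstacle selects (Approach, lamp_flash)

mode=Approach action=lamp_flash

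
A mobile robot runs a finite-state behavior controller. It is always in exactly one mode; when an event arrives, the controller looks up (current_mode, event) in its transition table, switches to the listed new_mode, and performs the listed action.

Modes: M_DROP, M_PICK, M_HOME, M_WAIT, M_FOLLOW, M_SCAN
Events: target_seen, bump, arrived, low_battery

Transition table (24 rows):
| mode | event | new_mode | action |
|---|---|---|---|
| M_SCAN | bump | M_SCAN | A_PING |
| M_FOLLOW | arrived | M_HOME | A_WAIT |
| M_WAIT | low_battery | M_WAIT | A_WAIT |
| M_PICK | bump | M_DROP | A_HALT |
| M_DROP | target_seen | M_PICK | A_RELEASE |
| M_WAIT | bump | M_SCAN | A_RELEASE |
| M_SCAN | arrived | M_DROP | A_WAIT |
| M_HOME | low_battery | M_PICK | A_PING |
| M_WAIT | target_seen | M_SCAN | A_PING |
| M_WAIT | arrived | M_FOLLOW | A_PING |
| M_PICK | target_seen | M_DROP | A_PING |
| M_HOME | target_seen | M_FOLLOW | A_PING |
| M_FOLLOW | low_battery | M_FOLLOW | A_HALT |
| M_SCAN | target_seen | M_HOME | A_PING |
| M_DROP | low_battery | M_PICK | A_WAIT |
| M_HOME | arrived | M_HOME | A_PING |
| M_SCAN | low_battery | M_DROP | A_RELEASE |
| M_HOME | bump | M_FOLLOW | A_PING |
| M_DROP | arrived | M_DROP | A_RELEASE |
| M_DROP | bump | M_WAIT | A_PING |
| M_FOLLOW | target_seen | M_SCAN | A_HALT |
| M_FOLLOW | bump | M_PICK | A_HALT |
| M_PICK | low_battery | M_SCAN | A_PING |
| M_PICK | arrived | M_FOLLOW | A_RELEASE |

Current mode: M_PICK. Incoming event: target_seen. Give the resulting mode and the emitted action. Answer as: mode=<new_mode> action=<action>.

mode=M_DROP action=A_PING

current mode = M_PICK; filter table to that mode:
  (M_PICK, bump) → (M_DROP, A_HALT)
  (M_PICK, target_seen) → (M_DROP, A_PING)  ← event matches
  (M_PICK, low_battery) → (M_SCAN, A_PING)
  (M_PICK, arrived) → (M_FOLLOW, A_RELEASE)
event = target_seen selects (M_DROP, A_PING)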